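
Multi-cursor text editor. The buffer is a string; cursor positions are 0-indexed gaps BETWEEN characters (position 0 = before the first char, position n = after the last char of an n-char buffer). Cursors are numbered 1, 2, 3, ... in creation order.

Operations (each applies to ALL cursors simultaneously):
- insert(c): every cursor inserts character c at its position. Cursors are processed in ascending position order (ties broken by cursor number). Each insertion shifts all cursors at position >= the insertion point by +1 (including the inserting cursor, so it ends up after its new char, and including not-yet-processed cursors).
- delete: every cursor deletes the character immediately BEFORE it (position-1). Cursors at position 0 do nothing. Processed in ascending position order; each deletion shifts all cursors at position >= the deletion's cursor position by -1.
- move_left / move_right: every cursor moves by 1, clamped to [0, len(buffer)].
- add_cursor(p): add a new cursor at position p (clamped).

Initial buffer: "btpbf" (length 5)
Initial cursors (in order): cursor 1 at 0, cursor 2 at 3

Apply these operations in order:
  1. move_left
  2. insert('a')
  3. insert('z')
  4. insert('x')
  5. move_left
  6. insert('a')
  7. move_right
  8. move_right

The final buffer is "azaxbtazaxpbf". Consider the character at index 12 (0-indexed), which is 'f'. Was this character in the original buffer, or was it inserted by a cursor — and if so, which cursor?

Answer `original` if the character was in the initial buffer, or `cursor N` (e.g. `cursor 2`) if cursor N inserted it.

After op 1 (move_left): buffer="btpbf" (len 5), cursors c1@0 c2@2, authorship .....
After op 2 (insert('a')): buffer="abtapbf" (len 7), cursors c1@1 c2@4, authorship 1..2...
After op 3 (insert('z')): buffer="azbtazpbf" (len 9), cursors c1@2 c2@6, authorship 11..22...
After op 4 (insert('x')): buffer="azxbtazxpbf" (len 11), cursors c1@3 c2@8, authorship 111..222...
After op 5 (move_left): buffer="azxbtazxpbf" (len 11), cursors c1@2 c2@7, authorship 111..222...
After op 6 (insert('a')): buffer="azaxbtazaxpbf" (len 13), cursors c1@3 c2@9, authorship 1111..2222...
After op 7 (move_right): buffer="azaxbtazaxpbf" (len 13), cursors c1@4 c2@10, authorship 1111..2222...
After op 8 (move_right): buffer="azaxbtazaxpbf" (len 13), cursors c1@5 c2@11, authorship 1111..2222...
Authorship (.=original, N=cursor N): 1 1 1 1 . . 2 2 2 2 . . .
Index 12: author = original

Answer: original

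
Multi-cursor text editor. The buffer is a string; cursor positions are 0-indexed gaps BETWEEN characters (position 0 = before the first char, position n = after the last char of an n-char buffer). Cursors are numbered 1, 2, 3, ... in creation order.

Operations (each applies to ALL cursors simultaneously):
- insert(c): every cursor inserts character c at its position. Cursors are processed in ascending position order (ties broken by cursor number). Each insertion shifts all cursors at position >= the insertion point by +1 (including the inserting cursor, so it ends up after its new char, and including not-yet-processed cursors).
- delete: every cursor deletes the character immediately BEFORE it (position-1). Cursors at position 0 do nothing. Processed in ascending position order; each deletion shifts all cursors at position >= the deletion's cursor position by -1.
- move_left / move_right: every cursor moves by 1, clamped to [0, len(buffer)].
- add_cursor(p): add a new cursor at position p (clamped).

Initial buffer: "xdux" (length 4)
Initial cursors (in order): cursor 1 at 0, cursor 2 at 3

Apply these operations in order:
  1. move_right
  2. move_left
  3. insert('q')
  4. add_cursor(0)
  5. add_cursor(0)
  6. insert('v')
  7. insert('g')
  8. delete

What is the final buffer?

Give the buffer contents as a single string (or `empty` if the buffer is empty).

Answer: vvqvxduqvx

Derivation:
After op 1 (move_right): buffer="xdux" (len 4), cursors c1@1 c2@4, authorship ....
After op 2 (move_left): buffer="xdux" (len 4), cursors c1@0 c2@3, authorship ....
After op 3 (insert('q')): buffer="qxduqx" (len 6), cursors c1@1 c2@5, authorship 1...2.
After op 4 (add_cursor(0)): buffer="qxduqx" (len 6), cursors c3@0 c1@1 c2@5, authorship 1...2.
After op 5 (add_cursor(0)): buffer="qxduqx" (len 6), cursors c3@0 c4@0 c1@1 c2@5, authorship 1...2.
After op 6 (insert('v')): buffer="vvqvxduqvx" (len 10), cursors c3@2 c4@2 c1@4 c2@9, authorship 3411...22.
After op 7 (insert('g')): buffer="vvggqvgxduqvgx" (len 14), cursors c3@4 c4@4 c1@7 c2@13, authorship 3434111...222.
After op 8 (delete): buffer="vvqvxduqvx" (len 10), cursors c3@2 c4@2 c1@4 c2@9, authorship 3411...22.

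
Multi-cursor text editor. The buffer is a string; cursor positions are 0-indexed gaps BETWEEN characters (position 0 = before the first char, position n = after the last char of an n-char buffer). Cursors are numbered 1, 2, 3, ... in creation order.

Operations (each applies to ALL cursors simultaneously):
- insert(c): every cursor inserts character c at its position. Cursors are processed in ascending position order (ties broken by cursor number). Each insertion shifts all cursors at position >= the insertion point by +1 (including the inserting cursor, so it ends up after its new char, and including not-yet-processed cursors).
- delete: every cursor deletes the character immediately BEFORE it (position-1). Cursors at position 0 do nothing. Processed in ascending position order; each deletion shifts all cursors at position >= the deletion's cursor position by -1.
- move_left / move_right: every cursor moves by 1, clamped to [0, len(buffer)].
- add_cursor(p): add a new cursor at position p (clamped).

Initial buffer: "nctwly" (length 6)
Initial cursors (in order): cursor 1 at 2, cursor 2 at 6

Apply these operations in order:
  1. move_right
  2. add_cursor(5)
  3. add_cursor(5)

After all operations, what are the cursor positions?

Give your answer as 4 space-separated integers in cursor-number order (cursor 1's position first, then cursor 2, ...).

Answer: 3 6 5 5

Derivation:
After op 1 (move_right): buffer="nctwly" (len 6), cursors c1@3 c2@6, authorship ......
After op 2 (add_cursor(5)): buffer="nctwly" (len 6), cursors c1@3 c3@5 c2@6, authorship ......
After op 3 (add_cursor(5)): buffer="nctwly" (len 6), cursors c1@3 c3@5 c4@5 c2@6, authorship ......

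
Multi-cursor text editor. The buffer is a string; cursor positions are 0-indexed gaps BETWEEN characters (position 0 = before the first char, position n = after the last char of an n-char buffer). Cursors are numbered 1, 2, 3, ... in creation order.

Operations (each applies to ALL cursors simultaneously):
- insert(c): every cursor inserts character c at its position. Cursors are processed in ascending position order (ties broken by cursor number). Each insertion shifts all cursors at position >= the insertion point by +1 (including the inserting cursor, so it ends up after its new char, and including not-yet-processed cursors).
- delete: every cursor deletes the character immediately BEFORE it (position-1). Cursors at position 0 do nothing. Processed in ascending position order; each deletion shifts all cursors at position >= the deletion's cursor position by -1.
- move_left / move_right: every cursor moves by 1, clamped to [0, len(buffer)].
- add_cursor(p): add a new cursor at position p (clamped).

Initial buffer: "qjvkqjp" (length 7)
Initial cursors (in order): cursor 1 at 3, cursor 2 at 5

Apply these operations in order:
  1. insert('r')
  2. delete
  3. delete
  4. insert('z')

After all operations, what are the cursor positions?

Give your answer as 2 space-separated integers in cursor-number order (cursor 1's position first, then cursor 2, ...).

After op 1 (insert('r')): buffer="qjvrkqrjp" (len 9), cursors c1@4 c2@7, authorship ...1..2..
After op 2 (delete): buffer="qjvkqjp" (len 7), cursors c1@3 c2@5, authorship .......
After op 3 (delete): buffer="qjkjp" (len 5), cursors c1@2 c2@3, authorship .....
After op 4 (insert('z')): buffer="qjzkzjp" (len 7), cursors c1@3 c2@5, authorship ..1.2..

Answer: 3 5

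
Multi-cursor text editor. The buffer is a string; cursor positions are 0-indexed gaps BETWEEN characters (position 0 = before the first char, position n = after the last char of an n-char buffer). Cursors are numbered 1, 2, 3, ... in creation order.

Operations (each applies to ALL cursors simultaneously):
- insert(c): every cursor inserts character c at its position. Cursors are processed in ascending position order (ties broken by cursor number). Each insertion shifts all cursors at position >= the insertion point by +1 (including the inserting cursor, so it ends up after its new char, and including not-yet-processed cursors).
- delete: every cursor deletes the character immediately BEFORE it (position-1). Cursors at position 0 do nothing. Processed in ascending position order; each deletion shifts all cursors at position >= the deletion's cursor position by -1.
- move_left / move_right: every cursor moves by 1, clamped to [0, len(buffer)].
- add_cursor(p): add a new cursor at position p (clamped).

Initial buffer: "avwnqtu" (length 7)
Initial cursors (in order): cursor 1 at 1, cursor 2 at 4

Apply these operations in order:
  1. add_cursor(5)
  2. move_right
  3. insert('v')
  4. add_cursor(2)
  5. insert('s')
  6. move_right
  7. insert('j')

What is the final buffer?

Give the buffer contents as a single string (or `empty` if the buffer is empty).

Answer: avsvjswjnqvstjvsuj

Derivation:
After op 1 (add_cursor(5)): buffer="avwnqtu" (len 7), cursors c1@1 c2@4 c3@5, authorship .......
After op 2 (move_right): buffer="avwnqtu" (len 7), cursors c1@2 c2@5 c3@6, authorship .......
After op 3 (insert('v')): buffer="avvwnqvtvu" (len 10), cursors c1@3 c2@7 c3@9, authorship ..1...2.3.
After op 4 (add_cursor(2)): buffer="avvwnqvtvu" (len 10), cursors c4@2 c1@3 c2@7 c3@9, authorship ..1...2.3.
After op 5 (insert('s')): buffer="avsvswnqvstvsu" (len 14), cursors c4@3 c1@5 c2@10 c3@13, authorship ..411...22.33.
After op 6 (move_right): buffer="avsvswnqvstvsu" (len 14), cursors c4@4 c1@6 c2@11 c3@14, authorship ..411...22.33.
After op 7 (insert('j')): buffer="avsvjswjnqvstjvsuj" (len 18), cursors c4@5 c1@8 c2@14 c3@18, authorship ..4141.1..22.233.3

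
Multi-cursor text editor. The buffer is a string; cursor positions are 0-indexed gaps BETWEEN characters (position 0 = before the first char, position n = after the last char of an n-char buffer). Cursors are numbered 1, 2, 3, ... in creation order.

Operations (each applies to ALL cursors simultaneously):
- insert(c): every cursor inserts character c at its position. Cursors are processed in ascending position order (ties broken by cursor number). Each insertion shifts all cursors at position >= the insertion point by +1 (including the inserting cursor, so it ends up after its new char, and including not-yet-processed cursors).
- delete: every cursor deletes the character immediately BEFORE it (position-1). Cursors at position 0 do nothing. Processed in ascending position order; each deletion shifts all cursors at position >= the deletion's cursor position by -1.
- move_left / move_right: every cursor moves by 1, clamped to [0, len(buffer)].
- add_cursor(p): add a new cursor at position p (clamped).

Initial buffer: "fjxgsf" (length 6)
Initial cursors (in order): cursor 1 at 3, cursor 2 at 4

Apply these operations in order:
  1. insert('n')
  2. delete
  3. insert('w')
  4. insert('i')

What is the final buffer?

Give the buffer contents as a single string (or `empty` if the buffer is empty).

Answer: fjxwigwisf

Derivation:
After op 1 (insert('n')): buffer="fjxngnsf" (len 8), cursors c1@4 c2@6, authorship ...1.2..
After op 2 (delete): buffer="fjxgsf" (len 6), cursors c1@3 c2@4, authorship ......
After op 3 (insert('w')): buffer="fjxwgwsf" (len 8), cursors c1@4 c2@6, authorship ...1.2..
After op 4 (insert('i')): buffer="fjxwigwisf" (len 10), cursors c1@5 c2@8, authorship ...11.22..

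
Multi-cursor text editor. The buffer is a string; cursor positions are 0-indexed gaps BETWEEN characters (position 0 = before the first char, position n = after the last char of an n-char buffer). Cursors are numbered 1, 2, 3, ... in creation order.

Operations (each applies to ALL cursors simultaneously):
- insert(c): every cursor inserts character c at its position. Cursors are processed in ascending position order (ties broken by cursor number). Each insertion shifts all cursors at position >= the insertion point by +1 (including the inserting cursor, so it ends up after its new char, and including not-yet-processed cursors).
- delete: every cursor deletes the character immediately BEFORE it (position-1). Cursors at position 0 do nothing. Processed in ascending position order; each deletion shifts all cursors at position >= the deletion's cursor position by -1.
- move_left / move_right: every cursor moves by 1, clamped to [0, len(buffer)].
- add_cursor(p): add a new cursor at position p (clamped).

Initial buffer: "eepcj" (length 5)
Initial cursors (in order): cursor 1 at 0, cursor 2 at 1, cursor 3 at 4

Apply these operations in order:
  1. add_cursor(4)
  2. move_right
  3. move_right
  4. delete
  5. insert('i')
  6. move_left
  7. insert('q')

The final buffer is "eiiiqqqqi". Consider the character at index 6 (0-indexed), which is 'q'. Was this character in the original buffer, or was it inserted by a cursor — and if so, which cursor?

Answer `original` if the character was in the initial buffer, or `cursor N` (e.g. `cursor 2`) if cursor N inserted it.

Answer: cursor 3

Derivation:
After op 1 (add_cursor(4)): buffer="eepcj" (len 5), cursors c1@0 c2@1 c3@4 c4@4, authorship .....
After op 2 (move_right): buffer="eepcj" (len 5), cursors c1@1 c2@2 c3@5 c4@5, authorship .....
After op 3 (move_right): buffer="eepcj" (len 5), cursors c1@2 c2@3 c3@5 c4@5, authorship .....
After op 4 (delete): buffer="e" (len 1), cursors c1@1 c2@1 c3@1 c4@1, authorship .
After op 5 (insert('i')): buffer="eiiii" (len 5), cursors c1@5 c2@5 c3@5 c4@5, authorship .1234
After op 6 (move_left): buffer="eiiii" (len 5), cursors c1@4 c2@4 c3@4 c4@4, authorship .1234
After op 7 (insert('q')): buffer="eiiiqqqqi" (len 9), cursors c1@8 c2@8 c3@8 c4@8, authorship .12312344
Authorship (.=original, N=cursor N): . 1 2 3 1 2 3 4 4
Index 6: author = 3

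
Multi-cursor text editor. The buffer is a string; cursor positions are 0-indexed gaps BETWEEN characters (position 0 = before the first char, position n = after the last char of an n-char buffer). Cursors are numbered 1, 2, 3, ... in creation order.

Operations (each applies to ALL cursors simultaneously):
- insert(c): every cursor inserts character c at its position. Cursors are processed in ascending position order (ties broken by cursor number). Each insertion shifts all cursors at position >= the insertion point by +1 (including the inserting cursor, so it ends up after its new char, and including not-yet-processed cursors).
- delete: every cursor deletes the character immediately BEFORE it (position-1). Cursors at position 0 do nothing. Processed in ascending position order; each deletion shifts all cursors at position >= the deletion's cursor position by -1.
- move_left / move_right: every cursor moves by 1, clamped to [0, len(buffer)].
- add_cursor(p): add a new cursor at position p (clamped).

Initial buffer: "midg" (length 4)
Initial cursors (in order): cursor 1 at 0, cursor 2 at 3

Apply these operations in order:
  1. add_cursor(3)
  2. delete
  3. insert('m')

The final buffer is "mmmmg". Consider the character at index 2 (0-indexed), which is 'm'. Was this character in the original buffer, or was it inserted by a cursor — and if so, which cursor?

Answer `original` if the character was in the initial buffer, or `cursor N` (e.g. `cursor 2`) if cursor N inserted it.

After op 1 (add_cursor(3)): buffer="midg" (len 4), cursors c1@0 c2@3 c3@3, authorship ....
After op 2 (delete): buffer="mg" (len 2), cursors c1@0 c2@1 c3@1, authorship ..
After op 3 (insert('m')): buffer="mmmmg" (len 5), cursors c1@1 c2@4 c3@4, authorship 1.23.
Authorship (.=original, N=cursor N): 1 . 2 3 .
Index 2: author = 2

Answer: cursor 2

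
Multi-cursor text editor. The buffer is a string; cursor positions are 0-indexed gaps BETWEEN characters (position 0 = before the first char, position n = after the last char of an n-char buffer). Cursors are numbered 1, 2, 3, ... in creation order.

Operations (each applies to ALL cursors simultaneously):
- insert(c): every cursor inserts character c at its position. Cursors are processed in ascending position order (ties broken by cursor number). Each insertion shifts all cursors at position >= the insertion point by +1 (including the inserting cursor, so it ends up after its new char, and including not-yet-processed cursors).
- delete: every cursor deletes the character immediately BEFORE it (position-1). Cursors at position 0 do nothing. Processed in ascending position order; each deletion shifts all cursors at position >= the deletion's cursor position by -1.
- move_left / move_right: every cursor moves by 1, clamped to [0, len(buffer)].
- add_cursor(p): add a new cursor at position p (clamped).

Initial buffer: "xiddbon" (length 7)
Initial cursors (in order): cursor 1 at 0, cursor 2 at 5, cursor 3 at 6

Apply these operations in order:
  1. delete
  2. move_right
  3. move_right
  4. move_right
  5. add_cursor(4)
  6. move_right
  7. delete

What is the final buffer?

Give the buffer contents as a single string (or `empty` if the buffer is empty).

After op 1 (delete): buffer="xiddn" (len 5), cursors c1@0 c2@4 c3@4, authorship .....
After op 2 (move_right): buffer="xiddn" (len 5), cursors c1@1 c2@5 c3@5, authorship .....
After op 3 (move_right): buffer="xiddn" (len 5), cursors c1@2 c2@5 c3@5, authorship .....
After op 4 (move_right): buffer="xiddn" (len 5), cursors c1@3 c2@5 c3@5, authorship .....
After op 5 (add_cursor(4)): buffer="xiddn" (len 5), cursors c1@3 c4@4 c2@5 c3@5, authorship .....
After op 6 (move_right): buffer="xiddn" (len 5), cursors c1@4 c2@5 c3@5 c4@5, authorship .....
After op 7 (delete): buffer="x" (len 1), cursors c1@1 c2@1 c3@1 c4@1, authorship .

Answer: x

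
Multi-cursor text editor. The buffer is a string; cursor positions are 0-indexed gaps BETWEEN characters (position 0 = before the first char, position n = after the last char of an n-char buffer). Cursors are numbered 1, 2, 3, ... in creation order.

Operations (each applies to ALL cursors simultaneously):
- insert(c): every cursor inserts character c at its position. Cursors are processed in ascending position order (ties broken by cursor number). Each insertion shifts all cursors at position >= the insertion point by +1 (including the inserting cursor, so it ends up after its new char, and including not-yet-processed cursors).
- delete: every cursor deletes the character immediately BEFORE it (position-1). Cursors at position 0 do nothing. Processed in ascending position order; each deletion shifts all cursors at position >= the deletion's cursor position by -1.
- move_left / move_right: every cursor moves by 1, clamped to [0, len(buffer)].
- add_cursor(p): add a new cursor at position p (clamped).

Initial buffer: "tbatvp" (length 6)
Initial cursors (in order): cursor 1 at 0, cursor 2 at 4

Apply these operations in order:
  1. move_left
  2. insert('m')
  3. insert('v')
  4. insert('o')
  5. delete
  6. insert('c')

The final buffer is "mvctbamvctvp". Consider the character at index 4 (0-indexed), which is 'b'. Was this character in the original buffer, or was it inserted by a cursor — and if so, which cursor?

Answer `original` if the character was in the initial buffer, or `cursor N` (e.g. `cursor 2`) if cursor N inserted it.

After op 1 (move_left): buffer="tbatvp" (len 6), cursors c1@0 c2@3, authorship ......
After op 2 (insert('m')): buffer="mtbamtvp" (len 8), cursors c1@1 c2@5, authorship 1...2...
After op 3 (insert('v')): buffer="mvtbamvtvp" (len 10), cursors c1@2 c2@7, authorship 11...22...
After op 4 (insert('o')): buffer="mvotbamvotvp" (len 12), cursors c1@3 c2@9, authorship 111...222...
After op 5 (delete): buffer="mvtbamvtvp" (len 10), cursors c1@2 c2@7, authorship 11...22...
After op 6 (insert('c')): buffer="mvctbamvctvp" (len 12), cursors c1@3 c2@9, authorship 111...222...
Authorship (.=original, N=cursor N): 1 1 1 . . . 2 2 2 . . .
Index 4: author = original

Answer: original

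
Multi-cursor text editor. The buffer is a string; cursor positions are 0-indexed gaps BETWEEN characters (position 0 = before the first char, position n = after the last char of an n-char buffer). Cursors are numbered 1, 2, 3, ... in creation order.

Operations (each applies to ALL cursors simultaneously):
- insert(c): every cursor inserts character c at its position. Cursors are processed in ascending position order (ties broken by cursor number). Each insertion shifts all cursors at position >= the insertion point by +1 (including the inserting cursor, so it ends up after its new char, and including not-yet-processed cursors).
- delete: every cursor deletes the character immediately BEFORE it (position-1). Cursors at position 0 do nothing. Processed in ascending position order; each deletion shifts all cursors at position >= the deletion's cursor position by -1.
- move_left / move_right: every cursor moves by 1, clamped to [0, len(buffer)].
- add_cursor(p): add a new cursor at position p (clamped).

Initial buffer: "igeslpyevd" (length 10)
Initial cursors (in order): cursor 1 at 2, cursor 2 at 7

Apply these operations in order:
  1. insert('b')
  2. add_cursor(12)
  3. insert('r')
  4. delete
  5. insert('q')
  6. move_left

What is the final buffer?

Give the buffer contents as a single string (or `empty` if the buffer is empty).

Answer: igbqeslpybqevdq

Derivation:
After op 1 (insert('b')): buffer="igbeslpybevd" (len 12), cursors c1@3 c2@9, authorship ..1.....2...
After op 2 (add_cursor(12)): buffer="igbeslpybevd" (len 12), cursors c1@3 c2@9 c3@12, authorship ..1.....2...
After op 3 (insert('r')): buffer="igbreslpybrevdr" (len 15), cursors c1@4 c2@11 c3@15, authorship ..11.....22...3
After op 4 (delete): buffer="igbeslpybevd" (len 12), cursors c1@3 c2@9 c3@12, authorship ..1.....2...
After op 5 (insert('q')): buffer="igbqeslpybqevdq" (len 15), cursors c1@4 c2@11 c3@15, authorship ..11.....22...3
After op 6 (move_left): buffer="igbqeslpybqevdq" (len 15), cursors c1@3 c2@10 c3@14, authorship ..11.....22...3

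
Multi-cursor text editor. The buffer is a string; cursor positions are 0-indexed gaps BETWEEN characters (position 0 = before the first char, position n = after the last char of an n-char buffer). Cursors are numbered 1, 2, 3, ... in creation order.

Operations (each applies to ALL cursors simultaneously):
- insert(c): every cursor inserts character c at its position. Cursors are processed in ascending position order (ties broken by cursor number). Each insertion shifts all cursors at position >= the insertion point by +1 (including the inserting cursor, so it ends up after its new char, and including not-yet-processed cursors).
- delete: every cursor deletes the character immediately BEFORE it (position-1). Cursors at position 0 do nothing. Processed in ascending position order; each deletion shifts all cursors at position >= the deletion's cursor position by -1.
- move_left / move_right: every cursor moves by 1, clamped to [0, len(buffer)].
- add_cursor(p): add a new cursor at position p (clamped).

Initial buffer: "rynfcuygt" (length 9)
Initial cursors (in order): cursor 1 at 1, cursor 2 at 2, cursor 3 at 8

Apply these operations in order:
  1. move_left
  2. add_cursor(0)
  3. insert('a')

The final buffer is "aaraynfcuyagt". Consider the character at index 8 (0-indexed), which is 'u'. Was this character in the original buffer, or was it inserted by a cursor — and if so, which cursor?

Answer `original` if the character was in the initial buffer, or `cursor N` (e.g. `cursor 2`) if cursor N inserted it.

After op 1 (move_left): buffer="rynfcuygt" (len 9), cursors c1@0 c2@1 c3@7, authorship .........
After op 2 (add_cursor(0)): buffer="rynfcuygt" (len 9), cursors c1@0 c4@0 c2@1 c3@7, authorship .........
After op 3 (insert('a')): buffer="aaraynfcuyagt" (len 13), cursors c1@2 c4@2 c2@4 c3@11, authorship 14.2......3..
Authorship (.=original, N=cursor N): 1 4 . 2 . . . . . . 3 . .
Index 8: author = original

Answer: original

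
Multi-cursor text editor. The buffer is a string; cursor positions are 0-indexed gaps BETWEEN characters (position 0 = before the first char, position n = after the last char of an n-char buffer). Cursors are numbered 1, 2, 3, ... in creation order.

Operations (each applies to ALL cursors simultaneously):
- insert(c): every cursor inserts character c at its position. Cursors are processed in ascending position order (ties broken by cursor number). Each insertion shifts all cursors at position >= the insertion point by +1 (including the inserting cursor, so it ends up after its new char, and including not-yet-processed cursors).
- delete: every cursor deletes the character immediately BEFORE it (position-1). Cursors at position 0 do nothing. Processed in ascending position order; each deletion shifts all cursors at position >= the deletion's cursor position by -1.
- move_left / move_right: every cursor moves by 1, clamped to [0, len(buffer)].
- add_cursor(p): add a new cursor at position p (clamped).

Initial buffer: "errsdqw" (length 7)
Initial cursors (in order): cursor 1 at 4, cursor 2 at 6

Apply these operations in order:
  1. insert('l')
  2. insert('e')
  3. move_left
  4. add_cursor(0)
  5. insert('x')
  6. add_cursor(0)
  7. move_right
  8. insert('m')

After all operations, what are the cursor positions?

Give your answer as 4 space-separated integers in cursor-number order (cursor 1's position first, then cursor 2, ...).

Answer: 11 17 4 2

Derivation:
After op 1 (insert('l')): buffer="errsldqlw" (len 9), cursors c1@5 c2@8, authorship ....1..2.
After op 2 (insert('e')): buffer="errsledqlew" (len 11), cursors c1@6 c2@10, authorship ....11..22.
After op 3 (move_left): buffer="errsledqlew" (len 11), cursors c1@5 c2@9, authorship ....11..22.
After op 4 (add_cursor(0)): buffer="errsledqlew" (len 11), cursors c3@0 c1@5 c2@9, authorship ....11..22.
After op 5 (insert('x')): buffer="xerrslxedqlxew" (len 14), cursors c3@1 c1@7 c2@12, authorship 3....111..222.
After op 6 (add_cursor(0)): buffer="xerrslxedqlxew" (len 14), cursors c4@0 c3@1 c1@7 c2@12, authorship 3....111..222.
After op 7 (move_right): buffer="xerrslxedqlxew" (len 14), cursors c4@1 c3@2 c1@8 c2@13, authorship 3....111..222.
After op 8 (insert('m')): buffer="xmemrrslxemdqlxemw" (len 18), cursors c4@2 c3@4 c1@11 c2@17, authorship 34.3...1111..2222.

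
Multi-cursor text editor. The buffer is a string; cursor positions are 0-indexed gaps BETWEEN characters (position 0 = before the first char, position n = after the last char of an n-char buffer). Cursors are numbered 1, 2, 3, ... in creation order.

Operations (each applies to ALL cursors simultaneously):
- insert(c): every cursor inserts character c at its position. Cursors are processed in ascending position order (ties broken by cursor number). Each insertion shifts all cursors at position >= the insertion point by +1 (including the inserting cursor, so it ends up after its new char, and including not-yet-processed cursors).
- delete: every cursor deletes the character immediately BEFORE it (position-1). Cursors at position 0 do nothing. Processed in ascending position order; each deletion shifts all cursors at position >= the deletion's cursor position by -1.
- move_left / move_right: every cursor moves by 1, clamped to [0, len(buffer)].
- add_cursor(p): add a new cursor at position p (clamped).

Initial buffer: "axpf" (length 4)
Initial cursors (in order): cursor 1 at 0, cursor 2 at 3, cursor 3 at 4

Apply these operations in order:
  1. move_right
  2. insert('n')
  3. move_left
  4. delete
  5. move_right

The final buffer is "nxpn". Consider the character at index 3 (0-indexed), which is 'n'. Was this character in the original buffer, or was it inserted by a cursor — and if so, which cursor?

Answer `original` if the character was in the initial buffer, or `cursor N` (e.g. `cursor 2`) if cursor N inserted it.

After op 1 (move_right): buffer="axpf" (len 4), cursors c1@1 c2@4 c3@4, authorship ....
After op 2 (insert('n')): buffer="anxpfnn" (len 7), cursors c1@2 c2@7 c3@7, authorship .1...23
After op 3 (move_left): buffer="anxpfnn" (len 7), cursors c1@1 c2@6 c3@6, authorship .1...23
After op 4 (delete): buffer="nxpn" (len 4), cursors c1@0 c2@3 c3@3, authorship 1..3
After op 5 (move_right): buffer="nxpn" (len 4), cursors c1@1 c2@4 c3@4, authorship 1..3
Authorship (.=original, N=cursor N): 1 . . 3
Index 3: author = 3

Answer: cursor 3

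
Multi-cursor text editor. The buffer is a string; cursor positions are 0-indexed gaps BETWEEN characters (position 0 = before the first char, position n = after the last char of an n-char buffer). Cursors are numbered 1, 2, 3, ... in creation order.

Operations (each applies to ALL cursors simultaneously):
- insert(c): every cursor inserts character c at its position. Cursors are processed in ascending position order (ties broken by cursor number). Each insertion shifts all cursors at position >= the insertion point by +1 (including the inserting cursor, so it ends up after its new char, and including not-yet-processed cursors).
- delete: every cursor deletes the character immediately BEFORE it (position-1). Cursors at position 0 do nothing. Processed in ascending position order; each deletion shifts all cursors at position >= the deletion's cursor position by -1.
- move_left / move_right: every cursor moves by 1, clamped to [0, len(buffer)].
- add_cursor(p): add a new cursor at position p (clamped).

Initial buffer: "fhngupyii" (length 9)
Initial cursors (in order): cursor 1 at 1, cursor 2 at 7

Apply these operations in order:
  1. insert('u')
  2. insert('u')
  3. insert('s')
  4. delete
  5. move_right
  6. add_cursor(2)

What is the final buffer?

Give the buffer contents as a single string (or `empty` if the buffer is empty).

Answer: fuuhngupyuuii

Derivation:
After op 1 (insert('u')): buffer="fuhngupyuii" (len 11), cursors c1@2 c2@9, authorship .1......2..
After op 2 (insert('u')): buffer="fuuhngupyuuii" (len 13), cursors c1@3 c2@11, authorship .11......22..
After op 3 (insert('s')): buffer="fuushngupyuusii" (len 15), cursors c1@4 c2@13, authorship .111......222..
After op 4 (delete): buffer="fuuhngupyuuii" (len 13), cursors c1@3 c2@11, authorship .11......22..
After op 5 (move_right): buffer="fuuhngupyuuii" (len 13), cursors c1@4 c2@12, authorship .11......22..
After op 6 (add_cursor(2)): buffer="fuuhngupyuuii" (len 13), cursors c3@2 c1@4 c2@12, authorship .11......22..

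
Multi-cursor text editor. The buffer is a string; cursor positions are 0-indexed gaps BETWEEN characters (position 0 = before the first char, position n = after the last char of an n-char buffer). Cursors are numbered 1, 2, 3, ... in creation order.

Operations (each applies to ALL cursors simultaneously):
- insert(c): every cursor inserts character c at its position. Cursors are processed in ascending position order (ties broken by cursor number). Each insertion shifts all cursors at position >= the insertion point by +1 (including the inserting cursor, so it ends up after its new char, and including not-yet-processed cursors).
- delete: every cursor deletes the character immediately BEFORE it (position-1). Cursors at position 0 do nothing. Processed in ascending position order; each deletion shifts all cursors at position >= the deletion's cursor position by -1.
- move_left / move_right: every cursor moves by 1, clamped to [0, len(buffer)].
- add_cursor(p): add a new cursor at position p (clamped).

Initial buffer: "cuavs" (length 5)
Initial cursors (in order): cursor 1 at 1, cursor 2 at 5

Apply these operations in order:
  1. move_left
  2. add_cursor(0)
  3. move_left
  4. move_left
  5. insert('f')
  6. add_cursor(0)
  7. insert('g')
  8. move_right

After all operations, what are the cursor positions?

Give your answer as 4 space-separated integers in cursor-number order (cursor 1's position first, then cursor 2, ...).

Answer: 6 10 6 2

Derivation:
After op 1 (move_left): buffer="cuavs" (len 5), cursors c1@0 c2@4, authorship .....
After op 2 (add_cursor(0)): buffer="cuavs" (len 5), cursors c1@0 c3@0 c2@4, authorship .....
After op 3 (move_left): buffer="cuavs" (len 5), cursors c1@0 c3@0 c2@3, authorship .....
After op 4 (move_left): buffer="cuavs" (len 5), cursors c1@0 c3@0 c2@2, authorship .....
After op 5 (insert('f')): buffer="ffcufavs" (len 8), cursors c1@2 c3@2 c2@5, authorship 13..2...
After op 6 (add_cursor(0)): buffer="ffcufavs" (len 8), cursors c4@0 c1@2 c3@2 c2@5, authorship 13..2...
After op 7 (insert('g')): buffer="gffggcufgavs" (len 12), cursors c4@1 c1@5 c3@5 c2@9, authorship 41313..22...
After op 8 (move_right): buffer="gffggcufgavs" (len 12), cursors c4@2 c1@6 c3@6 c2@10, authorship 41313..22...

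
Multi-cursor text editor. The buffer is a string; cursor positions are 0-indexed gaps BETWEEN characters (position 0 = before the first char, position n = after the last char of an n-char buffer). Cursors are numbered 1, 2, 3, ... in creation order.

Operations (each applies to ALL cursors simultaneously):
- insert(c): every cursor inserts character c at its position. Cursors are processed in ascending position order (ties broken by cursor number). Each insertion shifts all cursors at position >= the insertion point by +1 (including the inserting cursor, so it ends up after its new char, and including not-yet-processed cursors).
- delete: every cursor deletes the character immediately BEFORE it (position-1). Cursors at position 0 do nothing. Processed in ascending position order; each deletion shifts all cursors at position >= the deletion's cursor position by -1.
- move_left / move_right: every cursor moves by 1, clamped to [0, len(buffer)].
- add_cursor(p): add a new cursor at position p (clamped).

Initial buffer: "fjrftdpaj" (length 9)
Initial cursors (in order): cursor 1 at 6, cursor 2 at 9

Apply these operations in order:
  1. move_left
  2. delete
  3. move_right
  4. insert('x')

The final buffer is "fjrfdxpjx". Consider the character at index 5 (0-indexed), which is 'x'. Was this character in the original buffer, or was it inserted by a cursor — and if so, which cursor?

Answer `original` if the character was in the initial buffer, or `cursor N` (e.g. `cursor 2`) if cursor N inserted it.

Answer: cursor 1

Derivation:
After op 1 (move_left): buffer="fjrftdpaj" (len 9), cursors c1@5 c2@8, authorship .........
After op 2 (delete): buffer="fjrfdpj" (len 7), cursors c1@4 c2@6, authorship .......
After op 3 (move_right): buffer="fjrfdpj" (len 7), cursors c1@5 c2@7, authorship .......
After op 4 (insert('x')): buffer="fjrfdxpjx" (len 9), cursors c1@6 c2@9, authorship .....1..2
Authorship (.=original, N=cursor N): . . . . . 1 . . 2
Index 5: author = 1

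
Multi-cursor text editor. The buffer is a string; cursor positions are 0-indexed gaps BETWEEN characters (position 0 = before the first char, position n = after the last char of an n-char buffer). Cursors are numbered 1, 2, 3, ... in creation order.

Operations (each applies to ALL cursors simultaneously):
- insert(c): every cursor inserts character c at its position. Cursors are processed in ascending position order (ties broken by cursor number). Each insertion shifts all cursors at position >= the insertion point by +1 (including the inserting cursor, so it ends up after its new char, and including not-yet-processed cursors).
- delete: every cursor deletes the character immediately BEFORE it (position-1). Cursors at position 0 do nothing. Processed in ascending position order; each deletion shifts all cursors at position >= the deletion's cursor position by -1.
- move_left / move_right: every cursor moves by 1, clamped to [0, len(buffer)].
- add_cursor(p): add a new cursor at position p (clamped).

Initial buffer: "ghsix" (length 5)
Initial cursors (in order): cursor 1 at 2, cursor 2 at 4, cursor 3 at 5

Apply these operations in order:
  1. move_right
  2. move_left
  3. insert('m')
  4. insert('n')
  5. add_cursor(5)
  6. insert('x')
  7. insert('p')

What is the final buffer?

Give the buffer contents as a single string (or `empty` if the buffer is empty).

Answer: ghmnxpsxpimmnnxxppx

Derivation:
After op 1 (move_right): buffer="ghsix" (len 5), cursors c1@3 c2@5 c3@5, authorship .....
After op 2 (move_left): buffer="ghsix" (len 5), cursors c1@2 c2@4 c3@4, authorship .....
After op 3 (insert('m')): buffer="ghmsimmx" (len 8), cursors c1@3 c2@7 c3@7, authorship ..1..23.
After op 4 (insert('n')): buffer="ghmnsimmnnx" (len 11), cursors c1@4 c2@10 c3@10, authorship ..11..2323.
After op 5 (add_cursor(5)): buffer="ghmnsimmnnx" (len 11), cursors c1@4 c4@5 c2@10 c3@10, authorship ..11..2323.
After op 6 (insert('x')): buffer="ghmnxsximmnnxxx" (len 15), cursors c1@5 c4@7 c2@14 c3@14, authorship ..111.4.232323.
After op 7 (insert('p')): buffer="ghmnxpsxpimmnnxxppx" (len 19), cursors c1@6 c4@9 c2@18 c3@18, authorship ..1111.44.23232323.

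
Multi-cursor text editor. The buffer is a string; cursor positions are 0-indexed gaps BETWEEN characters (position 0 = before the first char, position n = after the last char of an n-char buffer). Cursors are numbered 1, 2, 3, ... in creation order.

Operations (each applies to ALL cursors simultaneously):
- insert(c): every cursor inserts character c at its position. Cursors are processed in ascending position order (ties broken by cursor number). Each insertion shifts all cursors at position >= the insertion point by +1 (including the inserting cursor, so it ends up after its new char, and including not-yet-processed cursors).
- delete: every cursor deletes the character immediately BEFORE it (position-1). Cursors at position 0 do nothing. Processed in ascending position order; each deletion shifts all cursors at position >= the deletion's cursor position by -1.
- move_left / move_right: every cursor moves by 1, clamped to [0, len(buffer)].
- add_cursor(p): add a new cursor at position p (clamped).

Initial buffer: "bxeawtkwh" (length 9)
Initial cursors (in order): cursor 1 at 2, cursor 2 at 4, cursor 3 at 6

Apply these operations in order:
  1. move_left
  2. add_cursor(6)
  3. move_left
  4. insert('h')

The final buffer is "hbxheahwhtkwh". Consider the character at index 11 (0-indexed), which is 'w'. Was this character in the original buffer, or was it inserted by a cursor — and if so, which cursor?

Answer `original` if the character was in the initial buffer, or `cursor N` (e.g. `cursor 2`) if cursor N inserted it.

After op 1 (move_left): buffer="bxeawtkwh" (len 9), cursors c1@1 c2@3 c3@5, authorship .........
After op 2 (add_cursor(6)): buffer="bxeawtkwh" (len 9), cursors c1@1 c2@3 c3@5 c4@6, authorship .........
After op 3 (move_left): buffer="bxeawtkwh" (len 9), cursors c1@0 c2@2 c3@4 c4@5, authorship .........
After op 4 (insert('h')): buffer="hbxheahwhtkwh" (len 13), cursors c1@1 c2@4 c3@7 c4@9, authorship 1..2..3.4....
Authorship (.=original, N=cursor N): 1 . . 2 . . 3 . 4 . . . .
Index 11: author = original

Answer: original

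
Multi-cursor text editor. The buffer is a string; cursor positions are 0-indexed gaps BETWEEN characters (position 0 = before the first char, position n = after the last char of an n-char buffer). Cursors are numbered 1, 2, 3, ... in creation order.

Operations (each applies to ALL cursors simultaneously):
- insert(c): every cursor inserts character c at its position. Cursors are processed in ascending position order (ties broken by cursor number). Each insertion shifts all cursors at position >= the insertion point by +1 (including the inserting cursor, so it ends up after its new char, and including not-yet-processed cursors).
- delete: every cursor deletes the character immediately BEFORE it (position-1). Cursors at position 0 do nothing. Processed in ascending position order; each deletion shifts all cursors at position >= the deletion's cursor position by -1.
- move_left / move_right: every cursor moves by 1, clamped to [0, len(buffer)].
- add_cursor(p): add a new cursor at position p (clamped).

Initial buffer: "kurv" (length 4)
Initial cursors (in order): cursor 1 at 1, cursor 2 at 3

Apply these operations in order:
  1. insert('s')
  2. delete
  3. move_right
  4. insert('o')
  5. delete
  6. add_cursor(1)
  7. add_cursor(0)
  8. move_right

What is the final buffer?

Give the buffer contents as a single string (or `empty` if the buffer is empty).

Answer: kurv

Derivation:
After op 1 (insert('s')): buffer="ksursv" (len 6), cursors c1@2 c2@5, authorship .1..2.
After op 2 (delete): buffer="kurv" (len 4), cursors c1@1 c2@3, authorship ....
After op 3 (move_right): buffer="kurv" (len 4), cursors c1@2 c2@4, authorship ....
After op 4 (insert('o')): buffer="kuorvo" (len 6), cursors c1@3 c2@6, authorship ..1..2
After op 5 (delete): buffer="kurv" (len 4), cursors c1@2 c2@4, authorship ....
After op 6 (add_cursor(1)): buffer="kurv" (len 4), cursors c3@1 c1@2 c2@4, authorship ....
After op 7 (add_cursor(0)): buffer="kurv" (len 4), cursors c4@0 c3@1 c1@2 c2@4, authorship ....
After op 8 (move_right): buffer="kurv" (len 4), cursors c4@1 c3@2 c1@3 c2@4, authorship ....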